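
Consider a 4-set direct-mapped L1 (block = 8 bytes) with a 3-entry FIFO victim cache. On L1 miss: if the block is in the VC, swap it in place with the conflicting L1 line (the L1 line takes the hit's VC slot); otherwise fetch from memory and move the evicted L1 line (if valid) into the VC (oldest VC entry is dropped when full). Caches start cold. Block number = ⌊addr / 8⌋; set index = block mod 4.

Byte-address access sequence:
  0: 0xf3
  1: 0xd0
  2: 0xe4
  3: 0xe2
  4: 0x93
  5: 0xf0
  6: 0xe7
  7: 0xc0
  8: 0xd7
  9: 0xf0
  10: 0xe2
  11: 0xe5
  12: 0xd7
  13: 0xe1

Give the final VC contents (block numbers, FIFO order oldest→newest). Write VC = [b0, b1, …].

  [0] addr=0xf3 blk=30 s=2: MISS | VC []
  [1] addr=0xd0 blk=26 s=2: MISS | VC [30]
  [2] addr=0xe4 blk=28 s=0: MISS | VC [30]
  [3] addr=0xe2 blk=28 s=0: L1-HIT | VC [30]
  [4] addr=0x93 blk=18 s=2: MISS | VC [30, 26]
  [5] addr=0xf0 blk=30 s=2: VC-HIT | VC [18, 26]
  [6] addr=0xe7 blk=28 s=0: L1-HIT | VC [18, 26]
  [7] addr=0xc0 blk=24 s=0: MISS | VC [18, 26, 28]
  [8] addr=0xd7 blk=26 s=2: VC-HIT | VC [18, 30, 28]
  [9] addr=0xf0 blk=30 s=2: VC-HIT | VC [18, 26, 28]
  [10] addr=0xe2 blk=28 s=0: VC-HIT | VC [18, 26, 24]
  [11] addr=0xe5 blk=28 s=0: L1-HIT | VC [18, 26, 24]
  [12] addr=0xd7 blk=26 s=2: VC-HIT | VC [18, 30, 24]
  [13] addr=0xe1 blk=28 s=0: L1-HIT | VC [18, 30, 24]

VC = [18, 30, 24]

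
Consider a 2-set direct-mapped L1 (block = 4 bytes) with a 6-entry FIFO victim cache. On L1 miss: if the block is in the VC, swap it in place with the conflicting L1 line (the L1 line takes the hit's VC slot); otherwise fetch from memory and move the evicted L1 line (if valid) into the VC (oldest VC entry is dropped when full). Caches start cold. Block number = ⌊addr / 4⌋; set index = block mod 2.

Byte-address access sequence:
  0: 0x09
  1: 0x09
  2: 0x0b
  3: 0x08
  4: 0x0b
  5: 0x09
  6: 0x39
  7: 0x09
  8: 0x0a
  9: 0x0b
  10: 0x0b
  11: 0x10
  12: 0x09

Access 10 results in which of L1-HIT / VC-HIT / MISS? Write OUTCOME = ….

0: 0x9 (blk 2, set 0) → MISS  vc=[]
1: 0x9 (blk 2, set 0) → L1-HIT  vc=[]
2: 0xb (blk 2, set 0) → L1-HIT  vc=[]
3: 0x8 (blk 2, set 0) → L1-HIT  vc=[]
4: 0xb (blk 2, set 0) → L1-HIT  vc=[]
5: 0x9 (blk 2, set 0) → L1-HIT  vc=[]
6: 0x39 (blk 14, set 0) → MISS  vc=[2]
7: 0x9 (blk 2, set 0) → VC-HIT  vc=[14]
8: 0xa (blk 2, set 0) → L1-HIT  vc=[14]
9: 0xb (blk 2, set 0) → L1-HIT  vc=[14]
10: 0xb (blk 2, set 0) → L1-HIT  vc=[14]
11: 0x10 (blk 4, set 0) → MISS  vc=[14, 2]
12: 0x9 (blk 2, set 0) → VC-HIT  vc=[14, 4]

OUTCOME = L1-HIT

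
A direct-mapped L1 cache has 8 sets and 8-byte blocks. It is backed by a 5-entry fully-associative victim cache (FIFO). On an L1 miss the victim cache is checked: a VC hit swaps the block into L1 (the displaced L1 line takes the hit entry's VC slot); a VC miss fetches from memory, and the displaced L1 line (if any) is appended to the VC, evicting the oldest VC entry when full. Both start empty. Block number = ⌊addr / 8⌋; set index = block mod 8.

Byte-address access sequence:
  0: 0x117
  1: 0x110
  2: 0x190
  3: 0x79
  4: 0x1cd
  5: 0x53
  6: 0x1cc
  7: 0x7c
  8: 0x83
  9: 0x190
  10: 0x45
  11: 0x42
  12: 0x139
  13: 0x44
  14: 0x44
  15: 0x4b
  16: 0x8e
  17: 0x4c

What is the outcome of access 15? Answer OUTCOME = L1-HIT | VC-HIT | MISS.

OUTCOME = MISS

0: 0x117 (blk 34, set 2) → MISS  vc=[]
1: 0x110 (blk 34, set 2) → L1-HIT  vc=[]
2: 0x190 (blk 50, set 2) → MISS  vc=[34]
3: 0x79 (blk 15, set 7) → MISS  vc=[34]
4: 0x1cd (blk 57, set 1) → MISS  vc=[34]
5: 0x53 (blk 10, set 2) → MISS  vc=[34, 50]
6: 0x1cc (blk 57, set 1) → L1-HIT  vc=[34, 50]
7: 0x7c (blk 15, set 7) → L1-HIT  vc=[34, 50]
8: 0x83 (blk 16, set 0) → MISS  vc=[34, 50]
9: 0x190 (blk 50, set 2) → VC-HIT  vc=[34, 10]
10: 0x45 (blk 8, set 0) → MISS  vc=[34, 10, 16]
11: 0x42 (blk 8, set 0) → L1-HIT  vc=[34, 10, 16]
12: 0x139 (blk 39, set 7) → MISS  vc=[34, 10, 16, 15]
13: 0x44 (blk 8, set 0) → L1-HIT  vc=[34, 10, 16, 15]
14: 0x44 (blk 8, set 0) → L1-HIT  vc=[34, 10, 16, 15]
15: 0x4b (blk 9, set 1) → MISS  vc=[34, 10, 16, 15, 57]
16: 0x8e (blk 17, set 1) → MISS  vc=[10, 16, 15, 57, 9]
17: 0x4c (blk 9, set 1) → VC-HIT  vc=[10, 16, 15, 57, 17]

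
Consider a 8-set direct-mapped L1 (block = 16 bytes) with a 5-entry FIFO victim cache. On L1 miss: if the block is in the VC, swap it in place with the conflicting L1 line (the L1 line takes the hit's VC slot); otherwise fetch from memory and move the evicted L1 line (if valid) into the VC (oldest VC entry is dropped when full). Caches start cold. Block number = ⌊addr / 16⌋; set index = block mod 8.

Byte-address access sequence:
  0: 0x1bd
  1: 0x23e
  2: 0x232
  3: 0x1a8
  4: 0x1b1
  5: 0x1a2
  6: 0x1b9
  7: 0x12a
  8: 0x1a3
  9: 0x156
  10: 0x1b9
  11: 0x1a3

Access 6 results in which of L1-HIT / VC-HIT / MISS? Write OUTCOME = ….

#0 0x1bd→b27/s3 MISS; vc=[]
#1 0x23e→b35/s3 MISS; vc=[27]
#2 0x232→b35/s3 L1-HIT; vc=[27]
#3 0x1a8→b26/s2 MISS; vc=[27]
#4 0x1b1→b27/s3 VC-HIT; vc=[35]
#5 0x1a2→b26/s2 L1-HIT; vc=[35]
#6 0x1b9→b27/s3 L1-HIT; vc=[35]
#7 0x12a→b18/s2 MISS; vc=[35,26]
#8 0x1a3→b26/s2 VC-HIT; vc=[35,18]
#9 0x156→b21/s5 MISS; vc=[35,18]
#10 0x1b9→b27/s3 L1-HIT; vc=[35,18]
#11 0x1a3→b26/s2 L1-HIT; vc=[35,18]

OUTCOME = L1-HIT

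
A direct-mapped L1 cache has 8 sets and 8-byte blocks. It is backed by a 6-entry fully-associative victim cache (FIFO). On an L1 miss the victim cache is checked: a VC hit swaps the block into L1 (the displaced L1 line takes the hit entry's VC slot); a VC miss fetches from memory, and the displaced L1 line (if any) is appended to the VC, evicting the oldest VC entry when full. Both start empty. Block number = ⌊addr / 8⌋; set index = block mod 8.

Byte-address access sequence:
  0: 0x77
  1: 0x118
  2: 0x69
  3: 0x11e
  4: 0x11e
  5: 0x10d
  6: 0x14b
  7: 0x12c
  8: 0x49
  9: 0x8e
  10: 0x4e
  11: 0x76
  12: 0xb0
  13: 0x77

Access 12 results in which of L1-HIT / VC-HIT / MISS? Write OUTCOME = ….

OUTCOME = MISS

#0 0x77→b14/s6 MISS; vc=[]
#1 0x118→b35/s3 MISS; vc=[]
#2 0x69→b13/s5 MISS; vc=[]
#3 0x11e→b35/s3 L1-HIT; vc=[]
#4 0x11e→b35/s3 L1-HIT; vc=[]
#5 0x10d→b33/s1 MISS; vc=[]
#6 0x14b→b41/s1 MISS; vc=[33]
#7 0x12c→b37/s5 MISS; vc=[33,13]
#8 0x49→b9/s1 MISS; vc=[33,13,41]
#9 0x8e→b17/s1 MISS; vc=[33,13,41,9]
#10 0x4e→b9/s1 VC-HIT; vc=[33,13,41,17]
#11 0x76→b14/s6 L1-HIT; vc=[33,13,41,17]
#12 0xb0→b22/s6 MISS; vc=[33,13,41,17,14]
#13 0x77→b14/s6 VC-HIT; vc=[33,13,41,17,22]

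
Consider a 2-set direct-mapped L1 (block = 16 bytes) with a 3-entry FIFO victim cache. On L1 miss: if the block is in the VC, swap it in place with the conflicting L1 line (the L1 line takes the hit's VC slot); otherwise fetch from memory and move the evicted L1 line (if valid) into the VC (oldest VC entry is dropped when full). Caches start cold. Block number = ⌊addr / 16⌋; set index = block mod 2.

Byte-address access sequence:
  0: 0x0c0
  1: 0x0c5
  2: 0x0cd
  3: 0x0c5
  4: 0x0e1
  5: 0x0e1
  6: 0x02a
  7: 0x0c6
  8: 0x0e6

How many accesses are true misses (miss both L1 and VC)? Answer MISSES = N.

MISSES = 3

  [0] addr=0xc0 blk=12 s=0: MISS | VC []
  [1] addr=0xc5 blk=12 s=0: L1-HIT | VC []
  [2] addr=0xcd blk=12 s=0: L1-HIT | VC []
  [3] addr=0xc5 blk=12 s=0: L1-HIT | VC []
  [4] addr=0xe1 blk=14 s=0: MISS | VC [12]
  [5] addr=0xe1 blk=14 s=0: L1-HIT | VC [12]
  [6] addr=0x2a blk=2 s=0: MISS | VC [12, 14]
  [7] addr=0xc6 blk=12 s=0: VC-HIT | VC [2, 14]
  [8] addr=0xe6 blk=14 s=0: VC-HIT | VC [2, 12]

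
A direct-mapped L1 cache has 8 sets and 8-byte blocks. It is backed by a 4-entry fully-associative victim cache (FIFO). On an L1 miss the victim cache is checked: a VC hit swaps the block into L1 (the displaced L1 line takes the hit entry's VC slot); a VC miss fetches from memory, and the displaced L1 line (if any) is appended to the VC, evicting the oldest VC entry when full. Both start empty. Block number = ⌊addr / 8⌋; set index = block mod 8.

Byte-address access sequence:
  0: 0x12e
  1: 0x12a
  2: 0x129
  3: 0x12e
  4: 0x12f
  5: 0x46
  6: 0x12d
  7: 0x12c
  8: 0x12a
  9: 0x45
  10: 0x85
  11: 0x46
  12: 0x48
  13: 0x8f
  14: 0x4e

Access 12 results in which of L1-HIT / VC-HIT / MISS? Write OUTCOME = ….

0: 0x12e (blk 37, set 5) → MISS  vc=[]
1: 0x12a (blk 37, set 5) → L1-HIT  vc=[]
2: 0x129 (blk 37, set 5) → L1-HIT  vc=[]
3: 0x12e (blk 37, set 5) → L1-HIT  vc=[]
4: 0x12f (blk 37, set 5) → L1-HIT  vc=[]
5: 0x46 (blk 8, set 0) → MISS  vc=[]
6: 0x12d (blk 37, set 5) → L1-HIT  vc=[]
7: 0x12c (blk 37, set 5) → L1-HIT  vc=[]
8: 0x12a (blk 37, set 5) → L1-HIT  vc=[]
9: 0x45 (blk 8, set 0) → L1-HIT  vc=[]
10: 0x85 (blk 16, set 0) → MISS  vc=[8]
11: 0x46 (blk 8, set 0) → VC-HIT  vc=[16]
12: 0x48 (blk 9, set 1) → MISS  vc=[16]
13: 0x8f (blk 17, set 1) → MISS  vc=[16, 9]
14: 0x4e (blk 9, set 1) → VC-HIT  vc=[16, 17]

OUTCOME = MISS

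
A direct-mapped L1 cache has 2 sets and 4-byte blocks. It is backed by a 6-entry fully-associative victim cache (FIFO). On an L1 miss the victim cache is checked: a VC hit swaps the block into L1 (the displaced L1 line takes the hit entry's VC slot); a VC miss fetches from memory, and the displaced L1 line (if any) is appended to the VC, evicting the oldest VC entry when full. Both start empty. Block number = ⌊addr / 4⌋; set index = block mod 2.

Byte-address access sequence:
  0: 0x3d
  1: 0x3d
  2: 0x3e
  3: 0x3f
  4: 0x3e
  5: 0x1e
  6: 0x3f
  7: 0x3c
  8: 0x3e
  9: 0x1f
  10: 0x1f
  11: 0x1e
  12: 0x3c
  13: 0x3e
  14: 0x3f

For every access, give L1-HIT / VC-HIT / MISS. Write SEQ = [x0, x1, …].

SEQ = [MISS, L1-HIT, L1-HIT, L1-HIT, L1-HIT, MISS, VC-HIT, L1-HIT, L1-HIT, VC-HIT, L1-HIT, L1-HIT, VC-HIT, L1-HIT, L1-HIT]

  [0] addr=0x3d blk=15 s=1: MISS | VC []
  [1] addr=0x3d blk=15 s=1: L1-HIT | VC []
  [2] addr=0x3e blk=15 s=1: L1-HIT | VC []
  [3] addr=0x3f blk=15 s=1: L1-HIT | VC []
  [4] addr=0x3e blk=15 s=1: L1-HIT | VC []
  [5] addr=0x1e blk=7 s=1: MISS | VC [15]
  [6] addr=0x3f blk=15 s=1: VC-HIT | VC [7]
  [7] addr=0x3c blk=15 s=1: L1-HIT | VC [7]
  [8] addr=0x3e blk=15 s=1: L1-HIT | VC [7]
  [9] addr=0x1f blk=7 s=1: VC-HIT | VC [15]
  [10] addr=0x1f blk=7 s=1: L1-HIT | VC [15]
  [11] addr=0x1e blk=7 s=1: L1-HIT | VC [15]
  [12] addr=0x3c blk=15 s=1: VC-HIT | VC [7]
  [13] addr=0x3e blk=15 s=1: L1-HIT | VC [7]
  [14] addr=0x3f blk=15 s=1: L1-HIT | VC [7]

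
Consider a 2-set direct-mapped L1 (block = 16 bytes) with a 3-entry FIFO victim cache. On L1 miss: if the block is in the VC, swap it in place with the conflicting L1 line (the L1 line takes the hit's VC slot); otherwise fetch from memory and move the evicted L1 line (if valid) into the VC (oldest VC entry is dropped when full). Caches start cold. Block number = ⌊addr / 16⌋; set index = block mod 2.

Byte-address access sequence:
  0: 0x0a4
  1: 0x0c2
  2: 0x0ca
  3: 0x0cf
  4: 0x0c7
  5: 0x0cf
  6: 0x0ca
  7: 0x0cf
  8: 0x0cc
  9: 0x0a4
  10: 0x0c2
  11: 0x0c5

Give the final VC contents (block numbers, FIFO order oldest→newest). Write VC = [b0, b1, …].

VC = [10]

#0 0xa4→b10/s0 MISS; vc=[]
#1 0xc2→b12/s0 MISS; vc=[10]
#2 0xca→b12/s0 L1-HIT; vc=[10]
#3 0xcf→b12/s0 L1-HIT; vc=[10]
#4 0xc7→b12/s0 L1-HIT; vc=[10]
#5 0xcf→b12/s0 L1-HIT; vc=[10]
#6 0xca→b12/s0 L1-HIT; vc=[10]
#7 0xcf→b12/s0 L1-HIT; vc=[10]
#8 0xcc→b12/s0 L1-HIT; vc=[10]
#9 0xa4→b10/s0 VC-HIT; vc=[12]
#10 0xc2→b12/s0 VC-HIT; vc=[10]
#11 0xc5→b12/s0 L1-HIT; vc=[10]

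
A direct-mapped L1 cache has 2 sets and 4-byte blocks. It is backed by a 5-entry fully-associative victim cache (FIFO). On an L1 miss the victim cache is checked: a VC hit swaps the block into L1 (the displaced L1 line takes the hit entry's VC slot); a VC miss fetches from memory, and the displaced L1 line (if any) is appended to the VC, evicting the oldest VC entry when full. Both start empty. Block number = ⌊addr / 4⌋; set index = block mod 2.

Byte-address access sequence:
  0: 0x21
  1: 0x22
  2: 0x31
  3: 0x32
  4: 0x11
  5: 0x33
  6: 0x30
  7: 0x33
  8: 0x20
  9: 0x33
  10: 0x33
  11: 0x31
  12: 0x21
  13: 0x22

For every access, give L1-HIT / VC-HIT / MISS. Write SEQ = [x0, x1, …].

0: 0x21 (blk 8, set 0) → MISS  vc=[]
1: 0x22 (blk 8, set 0) → L1-HIT  vc=[]
2: 0x31 (blk 12, set 0) → MISS  vc=[8]
3: 0x32 (blk 12, set 0) → L1-HIT  vc=[8]
4: 0x11 (blk 4, set 0) → MISS  vc=[8, 12]
5: 0x33 (blk 12, set 0) → VC-HIT  vc=[8, 4]
6: 0x30 (blk 12, set 0) → L1-HIT  vc=[8, 4]
7: 0x33 (blk 12, set 0) → L1-HIT  vc=[8, 4]
8: 0x20 (blk 8, set 0) → VC-HIT  vc=[12, 4]
9: 0x33 (blk 12, set 0) → VC-HIT  vc=[8, 4]
10: 0x33 (blk 12, set 0) → L1-HIT  vc=[8, 4]
11: 0x31 (blk 12, set 0) → L1-HIT  vc=[8, 4]
12: 0x21 (blk 8, set 0) → VC-HIT  vc=[12, 4]
13: 0x22 (blk 8, set 0) → L1-HIT  vc=[12, 4]

SEQ = [MISS, L1-HIT, MISS, L1-HIT, MISS, VC-HIT, L1-HIT, L1-HIT, VC-HIT, VC-HIT, L1-HIT, L1-HIT, VC-HIT, L1-HIT]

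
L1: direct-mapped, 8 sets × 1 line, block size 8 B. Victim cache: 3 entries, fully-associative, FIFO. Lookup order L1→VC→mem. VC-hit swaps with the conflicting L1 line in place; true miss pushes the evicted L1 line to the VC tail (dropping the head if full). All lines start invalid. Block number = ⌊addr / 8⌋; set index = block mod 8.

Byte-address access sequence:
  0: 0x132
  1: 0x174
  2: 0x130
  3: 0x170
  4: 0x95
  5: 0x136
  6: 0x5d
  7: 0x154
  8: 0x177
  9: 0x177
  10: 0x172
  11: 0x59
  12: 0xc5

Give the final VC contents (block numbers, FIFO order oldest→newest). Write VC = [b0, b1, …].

VC = [38, 18]

#0 0x132→b38/s6 MISS; vc=[]
#1 0x174→b46/s6 MISS; vc=[38]
#2 0x130→b38/s6 VC-HIT; vc=[46]
#3 0x170→b46/s6 VC-HIT; vc=[38]
#4 0x95→b18/s2 MISS; vc=[38]
#5 0x136→b38/s6 VC-HIT; vc=[46]
#6 0x5d→b11/s3 MISS; vc=[46]
#7 0x154→b42/s2 MISS; vc=[46,18]
#8 0x177→b46/s6 VC-HIT; vc=[38,18]
#9 0x177→b46/s6 L1-HIT; vc=[38,18]
#10 0x172→b46/s6 L1-HIT; vc=[38,18]
#11 0x59→b11/s3 L1-HIT; vc=[38,18]
#12 0xc5→b24/s0 MISS; vc=[38,18]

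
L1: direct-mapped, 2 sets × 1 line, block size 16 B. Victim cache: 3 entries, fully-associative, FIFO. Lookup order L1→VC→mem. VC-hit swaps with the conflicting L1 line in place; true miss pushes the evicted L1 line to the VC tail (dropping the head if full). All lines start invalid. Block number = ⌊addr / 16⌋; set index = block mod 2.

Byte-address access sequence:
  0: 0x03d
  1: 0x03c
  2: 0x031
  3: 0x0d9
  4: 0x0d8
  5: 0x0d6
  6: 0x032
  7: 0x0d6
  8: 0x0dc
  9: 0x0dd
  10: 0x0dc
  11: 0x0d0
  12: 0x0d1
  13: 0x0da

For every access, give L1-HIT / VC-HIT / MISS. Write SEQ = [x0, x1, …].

  [0] addr=0x3d blk=3 s=1: MISS | VC []
  [1] addr=0x3c blk=3 s=1: L1-HIT | VC []
  [2] addr=0x31 blk=3 s=1: L1-HIT | VC []
  [3] addr=0xd9 blk=13 s=1: MISS | VC [3]
  [4] addr=0xd8 blk=13 s=1: L1-HIT | VC [3]
  [5] addr=0xd6 blk=13 s=1: L1-HIT | VC [3]
  [6] addr=0x32 blk=3 s=1: VC-HIT | VC [13]
  [7] addr=0xd6 blk=13 s=1: VC-HIT | VC [3]
  [8] addr=0xdc blk=13 s=1: L1-HIT | VC [3]
  [9] addr=0xdd blk=13 s=1: L1-HIT | VC [3]
  [10] addr=0xdc blk=13 s=1: L1-HIT | VC [3]
  [11] addr=0xd0 blk=13 s=1: L1-HIT | VC [3]
  [12] addr=0xd1 blk=13 s=1: L1-HIT | VC [3]
  [13] addr=0xda blk=13 s=1: L1-HIT | VC [3]

SEQ = [MISS, L1-HIT, L1-HIT, MISS, L1-HIT, L1-HIT, VC-HIT, VC-HIT, L1-HIT, L1-HIT, L1-HIT, L1-HIT, L1-HIT, L1-HIT]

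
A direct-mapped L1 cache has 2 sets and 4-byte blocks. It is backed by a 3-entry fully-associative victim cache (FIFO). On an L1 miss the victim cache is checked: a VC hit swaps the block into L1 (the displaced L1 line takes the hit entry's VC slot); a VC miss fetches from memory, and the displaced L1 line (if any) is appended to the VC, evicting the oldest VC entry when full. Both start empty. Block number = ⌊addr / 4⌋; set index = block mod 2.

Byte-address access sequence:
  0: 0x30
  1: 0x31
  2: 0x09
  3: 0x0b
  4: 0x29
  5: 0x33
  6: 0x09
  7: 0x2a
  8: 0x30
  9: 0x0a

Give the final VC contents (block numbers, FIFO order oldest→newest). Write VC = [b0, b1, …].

#0 0x30→b12/s0 MISS; vc=[]
#1 0x31→b12/s0 L1-HIT; vc=[]
#2 0x9→b2/s0 MISS; vc=[12]
#3 0xb→b2/s0 L1-HIT; vc=[12]
#4 0x29→b10/s0 MISS; vc=[12,2]
#5 0x33→b12/s0 VC-HIT; vc=[10,2]
#6 0x9→b2/s0 VC-HIT; vc=[10,12]
#7 0x2a→b10/s0 VC-HIT; vc=[2,12]
#8 0x30→b12/s0 VC-HIT; vc=[2,10]
#9 0xa→b2/s0 VC-HIT; vc=[12,10]

VC = [12, 10]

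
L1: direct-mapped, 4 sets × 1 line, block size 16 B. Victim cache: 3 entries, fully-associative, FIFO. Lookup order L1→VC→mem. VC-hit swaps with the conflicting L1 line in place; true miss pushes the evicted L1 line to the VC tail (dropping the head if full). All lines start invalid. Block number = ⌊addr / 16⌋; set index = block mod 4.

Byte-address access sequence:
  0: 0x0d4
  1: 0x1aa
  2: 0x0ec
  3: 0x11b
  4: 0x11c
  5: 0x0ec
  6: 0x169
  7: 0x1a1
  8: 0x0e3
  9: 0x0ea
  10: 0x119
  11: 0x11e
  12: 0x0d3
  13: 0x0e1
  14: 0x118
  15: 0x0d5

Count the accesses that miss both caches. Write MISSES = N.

MISSES = 5

  [0] addr=0xd4 blk=13 s=1: MISS | VC []
  [1] addr=0x1aa blk=26 s=2: MISS | VC []
  [2] addr=0xec blk=14 s=2: MISS | VC [26]
  [3] addr=0x11b blk=17 s=1: MISS | VC [26, 13]
  [4] addr=0x11c blk=17 s=1: L1-HIT | VC [26, 13]
  [5] addr=0xec blk=14 s=2: L1-HIT | VC [26, 13]
  [6] addr=0x169 blk=22 s=2: MISS | VC [26, 13, 14]
  [7] addr=0x1a1 blk=26 s=2: VC-HIT | VC [22, 13, 14]
  [8] addr=0xe3 blk=14 s=2: VC-HIT | VC [22, 13, 26]
  [9] addr=0xea blk=14 s=2: L1-HIT | VC [22, 13, 26]
  [10] addr=0x119 blk=17 s=1: L1-HIT | VC [22, 13, 26]
  [11] addr=0x11e blk=17 s=1: L1-HIT | VC [22, 13, 26]
  [12] addr=0xd3 blk=13 s=1: VC-HIT | VC [22, 17, 26]
  [13] addr=0xe1 blk=14 s=2: L1-HIT | VC [22, 17, 26]
  [14] addr=0x118 blk=17 s=1: VC-HIT | VC [22, 13, 26]
  [15] addr=0xd5 blk=13 s=1: VC-HIT | VC [22, 17, 26]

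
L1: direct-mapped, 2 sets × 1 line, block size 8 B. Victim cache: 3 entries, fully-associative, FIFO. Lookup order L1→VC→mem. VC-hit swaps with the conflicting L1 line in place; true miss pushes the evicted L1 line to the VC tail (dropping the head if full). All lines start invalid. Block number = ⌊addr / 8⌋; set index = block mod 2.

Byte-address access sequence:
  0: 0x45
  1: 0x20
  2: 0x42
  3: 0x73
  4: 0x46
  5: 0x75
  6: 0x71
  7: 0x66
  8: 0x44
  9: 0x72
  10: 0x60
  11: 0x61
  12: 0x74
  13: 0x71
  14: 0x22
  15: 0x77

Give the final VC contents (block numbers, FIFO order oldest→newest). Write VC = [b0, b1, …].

VC = [4, 12, 8]

#0 0x45→b8/s0 MISS; vc=[]
#1 0x20→b4/s0 MISS; vc=[8]
#2 0x42→b8/s0 VC-HIT; vc=[4]
#3 0x73→b14/s0 MISS; vc=[4,8]
#4 0x46→b8/s0 VC-HIT; vc=[4,14]
#5 0x75→b14/s0 VC-HIT; vc=[4,8]
#6 0x71→b14/s0 L1-HIT; vc=[4,8]
#7 0x66→b12/s0 MISS; vc=[4,8,14]
#8 0x44→b8/s0 VC-HIT; vc=[4,12,14]
#9 0x72→b14/s0 VC-HIT; vc=[4,12,8]
#10 0x60→b12/s0 VC-HIT; vc=[4,14,8]
#11 0x61→b12/s0 L1-HIT; vc=[4,14,8]
#12 0x74→b14/s0 VC-HIT; vc=[4,12,8]
#13 0x71→b14/s0 L1-HIT; vc=[4,12,8]
#14 0x22→b4/s0 VC-HIT; vc=[14,12,8]
#15 0x77→b14/s0 VC-HIT; vc=[4,12,8]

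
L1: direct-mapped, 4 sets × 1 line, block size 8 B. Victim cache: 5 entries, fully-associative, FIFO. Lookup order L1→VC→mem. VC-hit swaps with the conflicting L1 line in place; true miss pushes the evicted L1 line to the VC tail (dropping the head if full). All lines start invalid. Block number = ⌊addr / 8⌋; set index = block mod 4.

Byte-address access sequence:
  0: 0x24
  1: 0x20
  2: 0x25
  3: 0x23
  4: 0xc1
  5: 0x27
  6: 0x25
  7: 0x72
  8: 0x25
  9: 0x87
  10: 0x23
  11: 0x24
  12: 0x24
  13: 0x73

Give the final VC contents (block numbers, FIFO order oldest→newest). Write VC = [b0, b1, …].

  [0] addr=0x24 blk=4 s=0: MISS | VC []
  [1] addr=0x20 blk=4 s=0: L1-HIT | VC []
  [2] addr=0x25 blk=4 s=0: L1-HIT | VC []
  [3] addr=0x23 blk=4 s=0: L1-HIT | VC []
  [4] addr=0xc1 blk=24 s=0: MISS | VC [4]
  [5] addr=0x27 blk=4 s=0: VC-HIT | VC [24]
  [6] addr=0x25 blk=4 s=0: L1-HIT | VC [24]
  [7] addr=0x72 blk=14 s=2: MISS | VC [24]
  [8] addr=0x25 blk=4 s=0: L1-HIT | VC [24]
  [9] addr=0x87 blk=16 s=0: MISS | VC [24, 4]
  [10] addr=0x23 blk=4 s=0: VC-HIT | VC [24, 16]
  [11] addr=0x24 blk=4 s=0: L1-HIT | VC [24, 16]
  [12] addr=0x24 blk=4 s=0: L1-HIT | VC [24, 16]
  [13] addr=0x73 blk=14 s=2: L1-HIT | VC [24, 16]

VC = [24, 16]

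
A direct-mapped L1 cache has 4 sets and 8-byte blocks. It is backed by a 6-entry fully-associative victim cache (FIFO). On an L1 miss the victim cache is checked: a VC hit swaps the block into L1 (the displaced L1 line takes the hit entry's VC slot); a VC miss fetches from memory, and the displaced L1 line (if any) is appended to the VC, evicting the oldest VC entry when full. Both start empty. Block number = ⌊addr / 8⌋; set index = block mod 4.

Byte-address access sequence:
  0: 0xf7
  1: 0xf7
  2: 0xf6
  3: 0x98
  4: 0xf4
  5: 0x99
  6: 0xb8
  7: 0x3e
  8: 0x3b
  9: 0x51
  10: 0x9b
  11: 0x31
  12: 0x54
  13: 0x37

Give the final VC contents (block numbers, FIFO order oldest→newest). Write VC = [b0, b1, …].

#0 0xf7→b30/s2 MISS; vc=[]
#1 0xf7→b30/s2 L1-HIT; vc=[]
#2 0xf6→b30/s2 L1-HIT; vc=[]
#3 0x98→b19/s3 MISS; vc=[]
#4 0xf4→b30/s2 L1-HIT; vc=[]
#5 0x99→b19/s3 L1-HIT; vc=[]
#6 0xb8→b23/s3 MISS; vc=[19]
#7 0x3e→b7/s3 MISS; vc=[19,23]
#8 0x3b→b7/s3 L1-HIT; vc=[19,23]
#9 0x51→b10/s2 MISS; vc=[19,23,30]
#10 0x9b→b19/s3 VC-HIT; vc=[7,23,30]
#11 0x31→b6/s2 MISS; vc=[7,23,30,10]
#12 0x54→b10/s2 VC-HIT; vc=[7,23,30,6]
#13 0x37→b6/s2 VC-HIT; vc=[7,23,30,10]

VC = [7, 23, 30, 10]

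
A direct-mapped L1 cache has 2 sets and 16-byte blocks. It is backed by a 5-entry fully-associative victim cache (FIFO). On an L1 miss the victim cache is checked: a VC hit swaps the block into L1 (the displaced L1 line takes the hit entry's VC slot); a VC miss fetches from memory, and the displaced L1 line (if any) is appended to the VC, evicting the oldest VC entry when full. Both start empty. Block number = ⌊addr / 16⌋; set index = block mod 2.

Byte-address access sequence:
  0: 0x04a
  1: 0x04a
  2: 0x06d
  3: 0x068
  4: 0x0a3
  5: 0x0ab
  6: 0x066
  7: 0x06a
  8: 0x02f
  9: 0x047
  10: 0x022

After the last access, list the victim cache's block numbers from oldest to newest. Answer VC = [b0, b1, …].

VC = [4, 10, 6]

0: 0x4a (blk 4, set 0) → MISS  vc=[]
1: 0x4a (blk 4, set 0) → L1-HIT  vc=[]
2: 0x6d (blk 6, set 0) → MISS  vc=[4]
3: 0x68 (blk 6, set 0) → L1-HIT  vc=[4]
4: 0xa3 (blk 10, set 0) → MISS  vc=[4, 6]
5: 0xab (blk 10, set 0) → L1-HIT  vc=[4, 6]
6: 0x66 (blk 6, set 0) → VC-HIT  vc=[4, 10]
7: 0x6a (blk 6, set 0) → L1-HIT  vc=[4, 10]
8: 0x2f (blk 2, set 0) → MISS  vc=[4, 10, 6]
9: 0x47 (blk 4, set 0) → VC-HIT  vc=[2, 10, 6]
10: 0x22 (blk 2, set 0) → VC-HIT  vc=[4, 10, 6]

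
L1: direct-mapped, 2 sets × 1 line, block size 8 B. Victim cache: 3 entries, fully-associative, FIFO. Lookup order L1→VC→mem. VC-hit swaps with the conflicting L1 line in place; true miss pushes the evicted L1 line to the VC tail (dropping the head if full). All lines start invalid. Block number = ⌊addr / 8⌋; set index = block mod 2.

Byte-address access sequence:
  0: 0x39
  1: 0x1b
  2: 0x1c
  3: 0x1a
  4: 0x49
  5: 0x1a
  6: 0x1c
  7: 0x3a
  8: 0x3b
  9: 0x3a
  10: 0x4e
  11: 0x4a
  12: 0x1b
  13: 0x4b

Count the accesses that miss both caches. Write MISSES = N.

  [0] addr=0x39 blk=7 s=1: MISS | VC []
  [1] addr=0x1b blk=3 s=1: MISS | VC [7]
  [2] addr=0x1c blk=3 s=1: L1-HIT | VC [7]
  [3] addr=0x1a blk=3 s=1: L1-HIT | VC [7]
  [4] addr=0x49 blk=9 s=1: MISS | VC [7, 3]
  [5] addr=0x1a blk=3 s=1: VC-HIT | VC [7, 9]
  [6] addr=0x1c blk=3 s=1: L1-HIT | VC [7, 9]
  [7] addr=0x3a blk=7 s=1: VC-HIT | VC [3, 9]
  [8] addr=0x3b blk=7 s=1: L1-HIT | VC [3, 9]
  [9] addr=0x3a blk=7 s=1: L1-HIT | VC [3, 9]
  [10] addr=0x4e blk=9 s=1: VC-HIT | VC [3, 7]
  [11] addr=0x4a blk=9 s=1: L1-HIT | VC [3, 7]
  [12] addr=0x1b blk=3 s=1: VC-HIT | VC [9, 7]
  [13] addr=0x4b blk=9 s=1: VC-HIT | VC [3, 7]

MISSES = 3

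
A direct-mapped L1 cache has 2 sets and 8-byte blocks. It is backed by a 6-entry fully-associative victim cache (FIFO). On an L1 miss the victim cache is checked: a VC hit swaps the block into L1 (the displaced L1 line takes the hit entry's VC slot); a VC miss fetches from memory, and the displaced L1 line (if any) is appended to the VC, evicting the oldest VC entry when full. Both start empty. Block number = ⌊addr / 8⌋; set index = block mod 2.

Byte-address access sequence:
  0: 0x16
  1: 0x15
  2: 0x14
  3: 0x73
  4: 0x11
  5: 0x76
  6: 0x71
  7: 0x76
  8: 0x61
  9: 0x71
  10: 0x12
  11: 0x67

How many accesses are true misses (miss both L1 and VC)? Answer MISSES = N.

MISSES = 3

  [0] addr=0x16 blk=2 s=0: MISS | VC []
  [1] addr=0x15 blk=2 s=0: L1-HIT | VC []
  [2] addr=0x14 blk=2 s=0: L1-HIT | VC []
  [3] addr=0x73 blk=14 s=0: MISS | VC [2]
  [4] addr=0x11 blk=2 s=0: VC-HIT | VC [14]
  [5] addr=0x76 blk=14 s=0: VC-HIT | VC [2]
  [6] addr=0x71 blk=14 s=0: L1-HIT | VC [2]
  [7] addr=0x76 blk=14 s=0: L1-HIT | VC [2]
  [8] addr=0x61 blk=12 s=0: MISS | VC [2, 14]
  [9] addr=0x71 blk=14 s=0: VC-HIT | VC [2, 12]
  [10] addr=0x12 blk=2 s=0: VC-HIT | VC [14, 12]
  [11] addr=0x67 blk=12 s=0: VC-HIT | VC [14, 2]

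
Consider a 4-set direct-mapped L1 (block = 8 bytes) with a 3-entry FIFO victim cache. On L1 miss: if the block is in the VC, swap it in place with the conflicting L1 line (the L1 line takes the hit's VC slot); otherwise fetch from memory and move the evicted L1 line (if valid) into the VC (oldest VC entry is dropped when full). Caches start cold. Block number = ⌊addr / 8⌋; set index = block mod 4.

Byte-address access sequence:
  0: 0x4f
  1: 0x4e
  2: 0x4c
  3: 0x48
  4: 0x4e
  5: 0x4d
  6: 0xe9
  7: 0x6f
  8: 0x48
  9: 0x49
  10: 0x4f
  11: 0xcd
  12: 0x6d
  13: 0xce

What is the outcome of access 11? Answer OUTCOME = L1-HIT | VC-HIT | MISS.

OUTCOME = MISS

0: 0x4f (blk 9, set 1) → MISS  vc=[]
1: 0x4e (blk 9, set 1) → L1-HIT  vc=[]
2: 0x4c (blk 9, set 1) → L1-HIT  vc=[]
3: 0x48 (blk 9, set 1) → L1-HIT  vc=[]
4: 0x4e (blk 9, set 1) → L1-HIT  vc=[]
5: 0x4d (blk 9, set 1) → L1-HIT  vc=[]
6: 0xe9 (blk 29, set 1) → MISS  vc=[9]
7: 0x6f (blk 13, set 1) → MISS  vc=[9, 29]
8: 0x48 (blk 9, set 1) → VC-HIT  vc=[13, 29]
9: 0x49 (blk 9, set 1) → L1-HIT  vc=[13, 29]
10: 0x4f (blk 9, set 1) → L1-HIT  vc=[13, 29]
11: 0xcd (blk 25, set 1) → MISS  vc=[13, 29, 9]
12: 0x6d (blk 13, set 1) → VC-HIT  vc=[25, 29, 9]
13: 0xce (blk 25, set 1) → VC-HIT  vc=[13, 29, 9]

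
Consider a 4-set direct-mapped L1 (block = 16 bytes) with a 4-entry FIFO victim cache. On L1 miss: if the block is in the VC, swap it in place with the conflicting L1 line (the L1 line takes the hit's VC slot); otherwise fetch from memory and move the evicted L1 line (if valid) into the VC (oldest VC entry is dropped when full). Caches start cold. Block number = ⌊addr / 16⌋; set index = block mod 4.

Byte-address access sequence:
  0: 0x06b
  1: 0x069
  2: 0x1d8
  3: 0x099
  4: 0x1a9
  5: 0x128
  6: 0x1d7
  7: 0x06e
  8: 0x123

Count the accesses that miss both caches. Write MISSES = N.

#0 0x6b→b6/s2 MISS; vc=[]
#1 0x69→b6/s2 L1-HIT; vc=[]
#2 0x1d8→b29/s1 MISS; vc=[]
#3 0x99→b9/s1 MISS; vc=[29]
#4 0x1a9→b26/s2 MISS; vc=[29,6]
#5 0x128→b18/s2 MISS; vc=[29,6,26]
#6 0x1d7→b29/s1 VC-HIT; vc=[9,6,26]
#7 0x6e→b6/s2 VC-HIT; vc=[9,18,26]
#8 0x123→b18/s2 VC-HIT; vc=[9,6,26]

MISSES = 5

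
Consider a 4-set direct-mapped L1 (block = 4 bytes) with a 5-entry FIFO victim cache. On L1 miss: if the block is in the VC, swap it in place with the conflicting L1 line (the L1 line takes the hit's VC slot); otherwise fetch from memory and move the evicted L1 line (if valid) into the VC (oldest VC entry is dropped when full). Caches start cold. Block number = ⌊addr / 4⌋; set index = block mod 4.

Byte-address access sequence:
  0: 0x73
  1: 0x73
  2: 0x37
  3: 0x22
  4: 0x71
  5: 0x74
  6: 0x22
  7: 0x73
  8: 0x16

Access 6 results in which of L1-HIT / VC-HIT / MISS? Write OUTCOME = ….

OUTCOME = VC-HIT

#0 0x73→b28/s0 MISS; vc=[]
#1 0x73→b28/s0 L1-HIT; vc=[]
#2 0x37→b13/s1 MISS; vc=[]
#3 0x22→b8/s0 MISS; vc=[28]
#4 0x71→b28/s0 VC-HIT; vc=[8]
#5 0x74→b29/s1 MISS; vc=[8,13]
#6 0x22→b8/s0 VC-HIT; vc=[28,13]
#7 0x73→b28/s0 VC-HIT; vc=[8,13]
#8 0x16→b5/s1 MISS; vc=[8,13,29]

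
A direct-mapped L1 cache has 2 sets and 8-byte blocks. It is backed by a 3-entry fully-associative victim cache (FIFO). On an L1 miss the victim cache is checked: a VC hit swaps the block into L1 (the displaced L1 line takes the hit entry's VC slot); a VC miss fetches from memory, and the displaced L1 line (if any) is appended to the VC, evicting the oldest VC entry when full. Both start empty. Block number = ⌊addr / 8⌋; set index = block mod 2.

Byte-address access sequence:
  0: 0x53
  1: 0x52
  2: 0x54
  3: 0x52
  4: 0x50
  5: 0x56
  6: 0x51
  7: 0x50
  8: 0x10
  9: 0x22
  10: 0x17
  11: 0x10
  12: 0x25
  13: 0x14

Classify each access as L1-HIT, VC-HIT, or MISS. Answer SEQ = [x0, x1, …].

#0 0x53→b10/s0 MISS; vc=[]
#1 0x52→b10/s0 L1-HIT; vc=[]
#2 0x54→b10/s0 L1-HIT; vc=[]
#3 0x52→b10/s0 L1-HIT; vc=[]
#4 0x50→b10/s0 L1-HIT; vc=[]
#5 0x56→b10/s0 L1-HIT; vc=[]
#6 0x51→b10/s0 L1-HIT; vc=[]
#7 0x50→b10/s0 L1-HIT; vc=[]
#8 0x10→b2/s0 MISS; vc=[10]
#9 0x22→b4/s0 MISS; vc=[10,2]
#10 0x17→b2/s0 VC-HIT; vc=[10,4]
#11 0x10→b2/s0 L1-HIT; vc=[10,4]
#12 0x25→b4/s0 VC-HIT; vc=[10,2]
#13 0x14→b2/s0 VC-HIT; vc=[10,4]

SEQ = [MISS, L1-HIT, L1-HIT, L1-HIT, L1-HIT, L1-HIT, L1-HIT, L1-HIT, MISS, MISS, VC-HIT, L1-HIT, VC-HIT, VC-HIT]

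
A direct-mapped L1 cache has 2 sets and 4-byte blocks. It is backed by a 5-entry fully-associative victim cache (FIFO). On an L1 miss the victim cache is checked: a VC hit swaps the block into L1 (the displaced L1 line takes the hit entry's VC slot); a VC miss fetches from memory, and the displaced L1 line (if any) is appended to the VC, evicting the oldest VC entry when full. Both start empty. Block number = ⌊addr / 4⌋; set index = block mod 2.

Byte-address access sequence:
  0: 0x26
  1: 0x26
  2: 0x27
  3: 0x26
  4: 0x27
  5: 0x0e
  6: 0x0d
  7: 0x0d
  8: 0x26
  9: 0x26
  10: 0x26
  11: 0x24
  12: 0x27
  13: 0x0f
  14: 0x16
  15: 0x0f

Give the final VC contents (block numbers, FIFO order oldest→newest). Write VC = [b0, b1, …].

VC = [9, 5]

  [0] addr=0x26 blk=9 s=1: MISS | VC []
  [1] addr=0x26 blk=9 s=1: L1-HIT | VC []
  [2] addr=0x27 blk=9 s=1: L1-HIT | VC []
  [3] addr=0x26 blk=9 s=1: L1-HIT | VC []
  [4] addr=0x27 blk=9 s=1: L1-HIT | VC []
  [5] addr=0xe blk=3 s=1: MISS | VC [9]
  [6] addr=0xd blk=3 s=1: L1-HIT | VC [9]
  [7] addr=0xd blk=3 s=1: L1-HIT | VC [9]
  [8] addr=0x26 blk=9 s=1: VC-HIT | VC [3]
  [9] addr=0x26 blk=9 s=1: L1-HIT | VC [3]
  [10] addr=0x26 blk=9 s=1: L1-HIT | VC [3]
  [11] addr=0x24 blk=9 s=1: L1-HIT | VC [3]
  [12] addr=0x27 blk=9 s=1: L1-HIT | VC [3]
  [13] addr=0xf blk=3 s=1: VC-HIT | VC [9]
  [14] addr=0x16 blk=5 s=1: MISS | VC [9, 3]
  [15] addr=0xf blk=3 s=1: VC-HIT | VC [9, 5]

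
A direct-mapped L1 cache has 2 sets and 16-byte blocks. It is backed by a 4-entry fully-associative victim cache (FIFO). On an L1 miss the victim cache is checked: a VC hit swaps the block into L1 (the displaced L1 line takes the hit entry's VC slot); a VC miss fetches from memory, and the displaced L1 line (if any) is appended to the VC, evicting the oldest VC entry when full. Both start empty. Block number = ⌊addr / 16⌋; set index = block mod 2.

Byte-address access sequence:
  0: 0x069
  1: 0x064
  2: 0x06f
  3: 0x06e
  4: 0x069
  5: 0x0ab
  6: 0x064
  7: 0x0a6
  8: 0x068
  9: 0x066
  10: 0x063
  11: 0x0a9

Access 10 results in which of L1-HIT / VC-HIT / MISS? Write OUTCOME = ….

OUTCOME = L1-HIT

  [0] addr=0x69 blk=6 s=0: MISS | VC []
  [1] addr=0x64 blk=6 s=0: L1-HIT | VC []
  [2] addr=0x6f blk=6 s=0: L1-HIT | VC []
  [3] addr=0x6e blk=6 s=0: L1-HIT | VC []
  [4] addr=0x69 blk=6 s=0: L1-HIT | VC []
  [5] addr=0xab blk=10 s=0: MISS | VC [6]
  [6] addr=0x64 blk=6 s=0: VC-HIT | VC [10]
  [7] addr=0xa6 blk=10 s=0: VC-HIT | VC [6]
  [8] addr=0x68 blk=6 s=0: VC-HIT | VC [10]
  [9] addr=0x66 blk=6 s=0: L1-HIT | VC [10]
  [10] addr=0x63 blk=6 s=0: L1-HIT | VC [10]
  [11] addr=0xa9 blk=10 s=0: VC-HIT | VC [6]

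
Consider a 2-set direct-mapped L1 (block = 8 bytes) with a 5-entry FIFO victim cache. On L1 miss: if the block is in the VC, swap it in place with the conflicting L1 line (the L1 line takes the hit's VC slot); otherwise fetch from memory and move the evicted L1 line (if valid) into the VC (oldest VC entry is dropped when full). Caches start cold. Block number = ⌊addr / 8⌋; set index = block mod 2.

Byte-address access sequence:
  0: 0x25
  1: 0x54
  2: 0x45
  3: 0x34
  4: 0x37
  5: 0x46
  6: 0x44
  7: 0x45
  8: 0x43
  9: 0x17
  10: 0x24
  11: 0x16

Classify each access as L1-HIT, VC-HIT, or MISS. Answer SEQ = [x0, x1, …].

SEQ = [MISS, MISS, MISS, MISS, L1-HIT, VC-HIT, L1-HIT, L1-HIT, L1-HIT, MISS, VC-HIT, VC-HIT]

#0 0x25→b4/s0 MISS; vc=[]
#1 0x54→b10/s0 MISS; vc=[4]
#2 0x45→b8/s0 MISS; vc=[4,10]
#3 0x34→b6/s0 MISS; vc=[4,10,8]
#4 0x37→b6/s0 L1-HIT; vc=[4,10,8]
#5 0x46→b8/s0 VC-HIT; vc=[4,10,6]
#6 0x44→b8/s0 L1-HIT; vc=[4,10,6]
#7 0x45→b8/s0 L1-HIT; vc=[4,10,6]
#8 0x43→b8/s0 L1-HIT; vc=[4,10,6]
#9 0x17→b2/s0 MISS; vc=[4,10,6,8]
#10 0x24→b4/s0 VC-HIT; vc=[2,10,6,8]
#11 0x16→b2/s0 VC-HIT; vc=[4,10,6,8]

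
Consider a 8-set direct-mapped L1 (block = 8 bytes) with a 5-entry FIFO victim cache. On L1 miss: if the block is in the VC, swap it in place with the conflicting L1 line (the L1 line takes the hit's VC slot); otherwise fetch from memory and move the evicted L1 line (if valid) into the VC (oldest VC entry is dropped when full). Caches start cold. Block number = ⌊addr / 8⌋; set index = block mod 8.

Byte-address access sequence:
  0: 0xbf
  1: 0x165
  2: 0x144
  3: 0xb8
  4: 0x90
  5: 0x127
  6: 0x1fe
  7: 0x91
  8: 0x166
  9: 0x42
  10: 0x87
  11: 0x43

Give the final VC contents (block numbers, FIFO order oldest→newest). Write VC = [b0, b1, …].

#0 0xbf→b23/s7 MISS; vc=[]
#1 0x165→b44/s4 MISS; vc=[]
#2 0x144→b40/s0 MISS; vc=[]
#3 0xb8→b23/s7 L1-HIT; vc=[]
#4 0x90→b18/s2 MISS; vc=[]
#5 0x127→b36/s4 MISS; vc=[44]
#6 0x1fe→b63/s7 MISS; vc=[44,23]
#7 0x91→b18/s2 L1-HIT; vc=[44,23]
#8 0x166→b44/s4 VC-HIT; vc=[36,23]
#9 0x42→b8/s0 MISS; vc=[36,23,40]
#10 0x87→b16/s0 MISS; vc=[36,23,40,8]
#11 0x43→b8/s0 VC-HIT; vc=[36,23,40,16]

VC = [36, 23, 40, 16]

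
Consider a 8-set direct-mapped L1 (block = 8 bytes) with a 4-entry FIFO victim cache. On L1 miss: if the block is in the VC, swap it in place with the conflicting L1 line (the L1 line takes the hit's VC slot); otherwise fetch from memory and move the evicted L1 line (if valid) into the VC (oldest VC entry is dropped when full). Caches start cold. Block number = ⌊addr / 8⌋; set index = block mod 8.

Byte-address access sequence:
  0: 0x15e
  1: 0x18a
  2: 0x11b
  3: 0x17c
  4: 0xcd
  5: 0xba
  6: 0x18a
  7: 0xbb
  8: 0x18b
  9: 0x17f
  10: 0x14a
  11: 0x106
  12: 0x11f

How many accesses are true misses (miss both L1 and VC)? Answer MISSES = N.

MISSES = 8

  [0] addr=0x15e blk=43 s=3: MISS | VC []
  [1] addr=0x18a blk=49 s=1: MISS | VC []
  [2] addr=0x11b blk=35 s=3: MISS | VC [43]
  [3] addr=0x17c blk=47 s=7: MISS | VC [43]
  [4] addr=0xcd blk=25 s=1: MISS | VC [43, 49]
  [5] addr=0xba blk=23 s=7: MISS | VC [43, 49, 47]
  [6] addr=0x18a blk=49 s=1: VC-HIT | VC [43, 25, 47]
  [7] addr=0xbb blk=23 s=7: L1-HIT | VC [43, 25, 47]
  [8] addr=0x18b blk=49 s=1: L1-HIT | VC [43, 25, 47]
  [9] addr=0x17f blk=47 s=7: VC-HIT | VC [43, 25, 23]
  [10] addr=0x14a blk=41 s=1: MISS | VC [43, 25, 23, 49]
  [11] addr=0x106 blk=32 s=0: MISS | VC [43, 25, 23, 49]
  [12] addr=0x11f blk=35 s=3: L1-HIT | VC [43, 25, 23, 49]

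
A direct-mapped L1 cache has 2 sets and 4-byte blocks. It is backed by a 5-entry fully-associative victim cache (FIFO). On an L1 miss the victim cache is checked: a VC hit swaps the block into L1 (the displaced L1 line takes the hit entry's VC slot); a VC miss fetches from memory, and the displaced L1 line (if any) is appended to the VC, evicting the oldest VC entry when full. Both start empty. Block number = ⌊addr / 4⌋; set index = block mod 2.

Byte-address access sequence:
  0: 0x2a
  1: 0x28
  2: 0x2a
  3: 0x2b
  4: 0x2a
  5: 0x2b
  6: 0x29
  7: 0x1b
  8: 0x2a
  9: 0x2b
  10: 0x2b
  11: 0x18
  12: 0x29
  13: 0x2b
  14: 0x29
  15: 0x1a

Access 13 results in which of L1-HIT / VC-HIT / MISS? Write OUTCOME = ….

OUTCOME = L1-HIT

#0 0x2a→b10/s0 MISS; vc=[]
#1 0x28→b10/s0 L1-HIT; vc=[]
#2 0x2a→b10/s0 L1-HIT; vc=[]
#3 0x2b→b10/s0 L1-HIT; vc=[]
#4 0x2a→b10/s0 L1-HIT; vc=[]
#5 0x2b→b10/s0 L1-HIT; vc=[]
#6 0x29→b10/s0 L1-HIT; vc=[]
#7 0x1b→b6/s0 MISS; vc=[10]
#8 0x2a→b10/s0 VC-HIT; vc=[6]
#9 0x2b→b10/s0 L1-HIT; vc=[6]
#10 0x2b→b10/s0 L1-HIT; vc=[6]
#11 0x18→b6/s0 VC-HIT; vc=[10]
#12 0x29→b10/s0 VC-HIT; vc=[6]
#13 0x2b→b10/s0 L1-HIT; vc=[6]
#14 0x29→b10/s0 L1-HIT; vc=[6]
#15 0x1a→b6/s0 VC-HIT; vc=[10]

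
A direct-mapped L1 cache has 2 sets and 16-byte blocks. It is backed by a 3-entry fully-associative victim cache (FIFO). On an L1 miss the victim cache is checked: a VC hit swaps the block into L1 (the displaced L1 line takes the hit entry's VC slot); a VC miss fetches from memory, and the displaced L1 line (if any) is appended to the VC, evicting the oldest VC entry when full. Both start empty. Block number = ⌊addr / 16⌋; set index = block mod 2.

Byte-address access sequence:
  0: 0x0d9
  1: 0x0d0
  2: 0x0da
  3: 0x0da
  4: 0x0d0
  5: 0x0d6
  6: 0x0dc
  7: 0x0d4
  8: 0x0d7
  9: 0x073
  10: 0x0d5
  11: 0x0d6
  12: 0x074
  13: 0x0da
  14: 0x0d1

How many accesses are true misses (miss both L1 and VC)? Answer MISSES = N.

0: 0xd9 (blk 13, set 1) → MISS  vc=[]
1: 0xd0 (blk 13, set 1) → L1-HIT  vc=[]
2: 0xda (blk 13, set 1) → L1-HIT  vc=[]
3: 0xda (blk 13, set 1) → L1-HIT  vc=[]
4: 0xd0 (blk 13, set 1) → L1-HIT  vc=[]
5: 0xd6 (blk 13, set 1) → L1-HIT  vc=[]
6: 0xdc (blk 13, set 1) → L1-HIT  vc=[]
7: 0xd4 (blk 13, set 1) → L1-HIT  vc=[]
8: 0xd7 (blk 13, set 1) → L1-HIT  vc=[]
9: 0x73 (blk 7, set 1) → MISS  vc=[13]
10: 0xd5 (blk 13, set 1) → VC-HIT  vc=[7]
11: 0xd6 (blk 13, set 1) → L1-HIT  vc=[7]
12: 0x74 (blk 7, set 1) → VC-HIT  vc=[13]
13: 0xda (blk 13, set 1) → VC-HIT  vc=[7]
14: 0xd1 (blk 13, set 1) → L1-HIT  vc=[7]

MISSES = 2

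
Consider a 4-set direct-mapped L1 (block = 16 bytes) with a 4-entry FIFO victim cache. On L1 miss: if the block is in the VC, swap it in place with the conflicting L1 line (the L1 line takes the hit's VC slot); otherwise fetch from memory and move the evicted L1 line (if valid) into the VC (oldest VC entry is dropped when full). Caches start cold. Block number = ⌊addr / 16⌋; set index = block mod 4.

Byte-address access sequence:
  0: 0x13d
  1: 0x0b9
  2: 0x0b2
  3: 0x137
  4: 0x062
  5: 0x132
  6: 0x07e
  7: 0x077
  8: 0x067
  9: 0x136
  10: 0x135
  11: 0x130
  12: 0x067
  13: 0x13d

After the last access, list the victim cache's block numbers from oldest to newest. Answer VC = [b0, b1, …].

VC = [11, 7]

0: 0x13d (blk 19, set 3) → MISS  vc=[]
1: 0xb9 (blk 11, set 3) → MISS  vc=[19]
2: 0xb2 (blk 11, set 3) → L1-HIT  vc=[19]
3: 0x137 (blk 19, set 3) → VC-HIT  vc=[11]
4: 0x62 (blk 6, set 2) → MISS  vc=[11]
5: 0x132 (blk 19, set 3) → L1-HIT  vc=[11]
6: 0x7e (blk 7, set 3) → MISS  vc=[11, 19]
7: 0x77 (blk 7, set 3) → L1-HIT  vc=[11, 19]
8: 0x67 (blk 6, set 2) → L1-HIT  vc=[11, 19]
9: 0x136 (blk 19, set 3) → VC-HIT  vc=[11, 7]
10: 0x135 (blk 19, set 3) → L1-HIT  vc=[11, 7]
11: 0x130 (blk 19, set 3) → L1-HIT  vc=[11, 7]
12: 0x67 (blk 6, set 2) → L1-HIT  vc=[11, 7]
13: 0x13d (blk 19, set 3) → L1-HIT  vc=[11, 7]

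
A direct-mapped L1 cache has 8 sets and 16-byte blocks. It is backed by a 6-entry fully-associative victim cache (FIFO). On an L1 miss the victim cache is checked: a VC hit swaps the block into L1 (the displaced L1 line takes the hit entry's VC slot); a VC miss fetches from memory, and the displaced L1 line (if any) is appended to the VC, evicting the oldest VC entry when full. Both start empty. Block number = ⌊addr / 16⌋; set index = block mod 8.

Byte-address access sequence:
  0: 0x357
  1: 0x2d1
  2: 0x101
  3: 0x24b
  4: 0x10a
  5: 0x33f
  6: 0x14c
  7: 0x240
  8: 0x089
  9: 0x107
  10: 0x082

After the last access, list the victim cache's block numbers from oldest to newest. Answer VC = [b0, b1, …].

VC = [53, 20, 16]

0: 0x357 (blk 53, set 5) → MISS  vc=[]
1: 0x2d1 (blk 45, set 5) → MISS  vc=[53]
2: 0x101 (blk 16, set 0) → MISS  vc=[53]
3: 0x24b (blk 36, set 4) → MISS  vc=[53]
4: 0x10a (blk 16, set 0) → L1-HIT  vc=[53]
5: 0x33f (blk 51, set 3) → MISS  vc=[53]
6: 0x14c (blk 20, set 4) → MISS  vc=[53, 36]
7: 0x240 (blk 36, set 4) → VC-HIT  vc=[53, 20]
8: 0x89 (blk 8, set 0) → MISS  vc=[53, 20, 16]
9: 0x107 (blk 16, set 0) → VC-HIT  vc=[53, 20, 8]
10: 0x82 (blk 8, set 0) → VC-HIT  vc=[53, 20, 16]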